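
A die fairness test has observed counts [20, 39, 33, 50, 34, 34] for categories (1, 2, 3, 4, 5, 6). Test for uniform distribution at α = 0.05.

Expected = 35 each. χ² = Σ(O-E)²/E = 13.486. df = 5, critical value = 11.07. Reject H₀.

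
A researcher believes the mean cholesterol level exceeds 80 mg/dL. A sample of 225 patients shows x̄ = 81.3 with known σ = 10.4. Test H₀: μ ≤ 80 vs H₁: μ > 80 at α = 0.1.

z = 1.875. Critical value: 1.28. Reject H₀.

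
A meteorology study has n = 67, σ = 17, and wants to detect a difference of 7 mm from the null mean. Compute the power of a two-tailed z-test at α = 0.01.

SE = σ/√n = 17/√67 = 2.077. Non-centrality λ = d/SE = 7/2.077 = 3.37. Power ≈ Φ(λ - z_{α/2}) = Φ(3.37 - 2.576) = Φ(0.794) = 0.787.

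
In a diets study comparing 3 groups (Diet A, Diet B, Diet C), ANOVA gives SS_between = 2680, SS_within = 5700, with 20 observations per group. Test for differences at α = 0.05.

df_between = 2, df_within = 57. F = MS_between/MS_within = 1340.0/100.0 = 13.4. F_crit ≈ 3.159. Reject H₀. At least one mean differs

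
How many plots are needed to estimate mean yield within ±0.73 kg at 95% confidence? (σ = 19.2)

n = (z*σ/E)² = (1.96×19.2/0.73)² = 2657.5 → n = 2658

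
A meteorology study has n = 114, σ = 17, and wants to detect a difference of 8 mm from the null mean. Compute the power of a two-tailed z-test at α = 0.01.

SE = σ/√n = 17/√114 = 1.592. Non-centrality λ = d/SE = 8/1.592 = 5.025. Power ≈ Φ(λ - z_{α/2}) = Φ(5.025 - 2.576) = Φ(2.449) = 0.993.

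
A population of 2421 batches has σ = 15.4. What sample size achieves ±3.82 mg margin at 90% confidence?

Without FPC: n₀ = (1.645×15.4/3.82)² = 43.979. With FPC: n = n₀N/(n₀+N-1) = 43.2 → n = 44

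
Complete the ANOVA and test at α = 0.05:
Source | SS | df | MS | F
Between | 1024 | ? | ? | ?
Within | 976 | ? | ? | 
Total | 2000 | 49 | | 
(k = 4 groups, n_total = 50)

df_between = 3, df_within = 46. MS_between = 341.33, MS_within = 21.22. F = 16.087, F_crit ≈ 2.807. Reject H₀.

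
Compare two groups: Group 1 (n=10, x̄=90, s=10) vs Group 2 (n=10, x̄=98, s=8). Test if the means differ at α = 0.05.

Pooled sp = 9.06. t = -1.975, df = 18. Critical t = ±2.101. Fail to reject H₀.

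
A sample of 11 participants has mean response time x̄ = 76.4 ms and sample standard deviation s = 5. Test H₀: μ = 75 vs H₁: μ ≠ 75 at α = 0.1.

t = (x̄ - μ₀)/(s/√n) = (76.4 - 75)/(5/√11) = 0.929. df = 10, critical t = ±1.812. Fail to reject H₀.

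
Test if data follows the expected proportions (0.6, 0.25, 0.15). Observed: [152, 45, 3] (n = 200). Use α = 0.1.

Expected: [120.0, 50.0, 30.0]. χ² = 33.333. df = 2, critical = 4.605. Reject H₀.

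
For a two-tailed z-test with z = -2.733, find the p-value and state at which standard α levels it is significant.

p = 2·P(Z > |-2.733|) = 2·(1 - Φ(2.733)) ≈ 0.0063. Significant at α = 0.1; Significant at α = 0.05; Significant at α = 0.01.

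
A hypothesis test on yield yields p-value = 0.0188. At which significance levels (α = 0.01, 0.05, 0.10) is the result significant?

p = 0.0188. Significant at: α = 0.05, 0.1.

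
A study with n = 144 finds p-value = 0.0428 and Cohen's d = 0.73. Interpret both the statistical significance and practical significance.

Statistically significant (p = 0.0428 < 0.05). Cohen's d = 0.73 indicates a medium effect size. Both statistical and practical significance should be considered.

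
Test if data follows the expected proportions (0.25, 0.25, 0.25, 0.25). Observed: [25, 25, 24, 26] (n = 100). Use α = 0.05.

Expected: [25.0, 25.0, 25.0, 25.0]. χ² = 0.08. df = 3, critical = 7.815. Fail to reject H₀.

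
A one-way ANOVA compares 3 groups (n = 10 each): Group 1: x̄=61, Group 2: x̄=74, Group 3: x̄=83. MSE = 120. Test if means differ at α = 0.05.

Grand mean = 72.67. SS_between = 2446.67, MS_between = 1223.33. F = 10.194, F_crit ≈ 3.354. Reject H₀.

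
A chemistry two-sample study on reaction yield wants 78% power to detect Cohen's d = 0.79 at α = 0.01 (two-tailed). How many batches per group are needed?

z_{α/2} = 2.576, z_β = Φ⁻¹(0.78) = 0.772. For medium effect (d = 0.79): n per group = 2(z_{α/2} + z_β)²/d² = 2(2.576 + 0.772)²/0.79² = 35.9 → 36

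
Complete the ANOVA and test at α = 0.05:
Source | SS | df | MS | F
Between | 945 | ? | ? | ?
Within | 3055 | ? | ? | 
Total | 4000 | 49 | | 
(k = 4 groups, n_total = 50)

df_between = 3, df_within = 46. MS_between = 315.0, MS_within = 66.41. F = 4.743, F_crit ≈ 2.807. Reject H₀.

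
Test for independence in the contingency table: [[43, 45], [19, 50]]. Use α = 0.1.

χ² = 7.362. df = 1, critical = 2.706. Reject H₀. Variables are dependent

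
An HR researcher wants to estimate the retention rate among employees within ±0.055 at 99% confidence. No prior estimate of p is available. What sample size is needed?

Conservative approach: use p = 0.5 (maximizes p(1-p) = 0.25). n = z²(0.25)/E² = 2.576²×0.25/0.055² = 548.4 → n = 549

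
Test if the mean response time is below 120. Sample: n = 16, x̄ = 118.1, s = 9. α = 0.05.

t = (118.1 - 120)/(9/√16) = -0.844, df = 15. Critical t = -1.753. Fail to reject H₀.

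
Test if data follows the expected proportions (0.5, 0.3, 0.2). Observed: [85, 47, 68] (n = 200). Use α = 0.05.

Expected: [100.0, 60.0, 40.0]. χ² = 24.667. df = 2, critical = 5.991. Reject H₀.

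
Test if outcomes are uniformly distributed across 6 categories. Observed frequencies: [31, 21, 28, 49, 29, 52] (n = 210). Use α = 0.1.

Expected = 35 each. χ² = Σ(O-E)²/E = 22.343. df = 5, critical value = 9.236. Reject H₀.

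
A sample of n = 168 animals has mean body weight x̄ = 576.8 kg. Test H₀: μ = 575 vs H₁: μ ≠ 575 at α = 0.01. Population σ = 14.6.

z = (x̄ - μ₀)/(σ/√n) = (576.8 - 575)/(14.6/√168) = 1.598. Critical value: ±2.576. Since |1.598| ≤ 2.576, Fail to reject H₀.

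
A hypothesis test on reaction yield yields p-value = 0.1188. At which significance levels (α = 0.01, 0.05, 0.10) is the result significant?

p = 0.1188. Not significant at any of the given levels.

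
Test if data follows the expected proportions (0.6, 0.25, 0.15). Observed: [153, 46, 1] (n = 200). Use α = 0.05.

Expected: [120.0, 50.0, 30.0]. χ² = 37.428. df = 2, critical = 5.991. Reject H₀.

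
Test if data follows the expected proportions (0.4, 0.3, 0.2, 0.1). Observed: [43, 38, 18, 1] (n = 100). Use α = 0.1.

Expected: [40.0, 30.0, 20.0, 10.0]. χ² = 10.658. df = 3, critical = 6.251. Reject H₀.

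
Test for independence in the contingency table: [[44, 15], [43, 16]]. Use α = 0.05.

χ² = 0.044. df = 1, critical = 3.841. Fail to reject H₀. No evidence of dependence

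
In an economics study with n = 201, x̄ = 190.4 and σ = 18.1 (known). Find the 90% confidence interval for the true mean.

CI = x̄ ± z*(σ/√n) = 190.4 ± 1.645(18.1/√201) = 190.4 ± 2.1 = (188.3, 192.5)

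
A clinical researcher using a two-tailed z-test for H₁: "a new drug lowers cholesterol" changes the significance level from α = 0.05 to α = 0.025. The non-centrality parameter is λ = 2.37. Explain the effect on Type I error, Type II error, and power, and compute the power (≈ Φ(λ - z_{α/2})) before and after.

Decreasing α from 0.05 to 0.025:
• Type I error rate decreases (α is the Type I rate by definition).
• Critical value moves from z_{α/2} = 1.96 to 2.241, so power = Φ(λ - z_{α/2}) goes from Φ(2.37 - 1.96) = 0.659 to Φ(2.37 - 2.241) = 0.551.
• Type II error rate β = 1 - power therefore increases (0.341 → 0.449).
Appropriate when false positives are costly — here, approving an ineffective drug — patients take a useless medication and may skip effective alternatives.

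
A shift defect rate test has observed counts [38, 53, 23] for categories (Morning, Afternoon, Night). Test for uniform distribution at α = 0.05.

Expected = 38 each. χ² = Σ(O-E)²/E = 11.842. df = 2, critical value = 5.991. Reject H₀.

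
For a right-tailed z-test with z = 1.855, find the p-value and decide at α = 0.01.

p = P(Z > 1.855) = 1 - Φ(1.855) ≈ 0.0318. Since p ≥ 0.01, fail to reject H₀ (not significant) at α = 0.01.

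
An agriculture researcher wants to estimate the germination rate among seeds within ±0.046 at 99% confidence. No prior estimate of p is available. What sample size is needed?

Conservative approach: use p = 0.5 (maximizes p(1-p) = 0.25). n = z²(0.25)/E² = 2.576²×0.25/0.046² = 784.0 → n = 784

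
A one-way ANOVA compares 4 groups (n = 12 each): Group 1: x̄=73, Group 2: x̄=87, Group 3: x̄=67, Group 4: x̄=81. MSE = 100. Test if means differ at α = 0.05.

Grand mean = 77.0. SS_between = 2784.0, MS_between = 928.0. F = 9.28, F_crit ≈ 2.816. Reject H₀.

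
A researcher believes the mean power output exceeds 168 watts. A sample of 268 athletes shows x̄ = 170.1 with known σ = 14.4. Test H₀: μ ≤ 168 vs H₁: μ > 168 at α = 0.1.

z = 2.387. Critical value: 1.28. Reject H₀.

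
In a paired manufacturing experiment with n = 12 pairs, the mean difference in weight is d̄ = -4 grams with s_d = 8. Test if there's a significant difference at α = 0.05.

t = d̄/(s_d/√n) = -4/(8/√12) = -1.732. df = 11, critical t = ±2.201. Fail to reject H₀.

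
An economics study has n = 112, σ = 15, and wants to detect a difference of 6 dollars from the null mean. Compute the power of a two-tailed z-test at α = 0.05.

SE = σ/√n = 15/√112 = 1.417. Non-centrality λ = d/SE = 6/1.417 = 4.233. Power ≈ Φ(λ - z_{α/2}) = Φ(4.233 - 1.96) = Φ(2.273) = 0.988.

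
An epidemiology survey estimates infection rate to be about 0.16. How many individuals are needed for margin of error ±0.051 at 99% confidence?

n = z²p(1-p)/E² = 2.576²×0.16×0.84/0.051² = 342.9 → n = 343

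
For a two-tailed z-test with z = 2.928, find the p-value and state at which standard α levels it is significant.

p = 2·P(Z > |2.928|) = 2·(1 - Φ(2.928)) ≈ 0.0034. Significant at α = 0.1; Significant at α = 0.05; Significant at α = 0.01.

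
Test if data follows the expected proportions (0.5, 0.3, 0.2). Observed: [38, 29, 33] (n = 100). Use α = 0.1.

Expected: [50.0, 30.0, 20.0]. χ² = 11.363. df = 2, critical = 4.605. Reject H₀.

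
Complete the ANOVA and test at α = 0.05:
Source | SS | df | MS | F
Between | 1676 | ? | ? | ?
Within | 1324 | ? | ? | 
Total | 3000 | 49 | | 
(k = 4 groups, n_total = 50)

df_between = 3, df_within = 46. MS_between = 558.67, MS_within = 28.78. F = 19.41, F_crit ≈ 2.807. Reject H₀.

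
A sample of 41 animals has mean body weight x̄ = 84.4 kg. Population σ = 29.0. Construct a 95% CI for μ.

CI = x̄ ± z*(σ/√n) = 84.4 ± 1.96(29.0/√41) = 84.4 ± 8.88 = (75.52, 93.28)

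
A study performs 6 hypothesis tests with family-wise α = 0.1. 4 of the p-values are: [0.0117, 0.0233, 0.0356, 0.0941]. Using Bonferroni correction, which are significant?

Bonferroni α = 0.1/6 = 0.01667. Significant p-values: [0.0117]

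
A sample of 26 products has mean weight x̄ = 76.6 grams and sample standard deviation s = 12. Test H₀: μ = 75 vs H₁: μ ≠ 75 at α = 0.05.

t = (x̄ - μ₀)/(s/√n) = (76.6 - 75)/(12/√26) = 0.68. df = 25, critical t = ±2.06. Fail to reject H₀.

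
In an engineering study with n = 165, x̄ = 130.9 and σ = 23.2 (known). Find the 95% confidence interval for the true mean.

CI = x̄ ± z*(σ/√n) = 130.9 ± 1.96(23.2/√165) = 130.9 ± 3.54 = (127.36, 134.44)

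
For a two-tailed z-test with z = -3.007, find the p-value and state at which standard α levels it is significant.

p = 2·P(Z > |-3.007|) = 2·(1 - Φ(3.007)) ≈ 0.0026. Significant at α = 0.1; Significant at α = 0.05; Significant at α = 0.01.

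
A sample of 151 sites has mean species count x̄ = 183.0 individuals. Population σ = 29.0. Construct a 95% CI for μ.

CI = x̄ ± z*(σ/√n) = 183.0 ± 1.96(29.0/√151) = 183.0 ± 4.63 = (178.37, 187.63)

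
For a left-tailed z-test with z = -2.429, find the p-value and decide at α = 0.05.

p = P(Z < -2.429) = Φ(-2.429) ≈ 0.0076. Since p < 0.05, reject H₀ (significant) at α = 0.05.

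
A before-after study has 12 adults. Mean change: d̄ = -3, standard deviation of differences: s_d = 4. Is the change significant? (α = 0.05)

t = d̄/(s_d/√n) = -3/(4/√12) = -2.598. df = 11, critical t = ±2.201. Reject H₀.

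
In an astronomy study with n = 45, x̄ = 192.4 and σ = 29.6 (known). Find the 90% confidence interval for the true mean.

CI = x̄ ± z*(σ/√n) = 192.4 ± 1.645(29.6/√45) = 192.4 ± 7.26 = (185.14, 199.66)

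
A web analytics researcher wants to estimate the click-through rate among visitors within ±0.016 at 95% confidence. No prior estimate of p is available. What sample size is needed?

Conservative approach: use p = 0.5 (maximizes p(1-p) = 0.25). n = z²(0.25)/E² = 1.96²×0.25/0.016² = 3751.6 → n = 3752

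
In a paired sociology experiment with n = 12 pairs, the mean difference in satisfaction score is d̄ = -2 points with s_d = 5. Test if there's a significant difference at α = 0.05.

t = d̄/(s_d/√n) = -2/(5/√12) = -1.386. df = 11, critical t = ±2.201. Fail to reject H₀.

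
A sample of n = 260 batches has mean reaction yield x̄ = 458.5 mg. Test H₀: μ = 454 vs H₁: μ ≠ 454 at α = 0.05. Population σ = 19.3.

z = (x̄ - μ₀)/(σ/√n) = (458.5 - 454)/(19.3/√260) = 3.76. Critical value: ±1.96. Since |3.76| > 1.96, Reject H₀.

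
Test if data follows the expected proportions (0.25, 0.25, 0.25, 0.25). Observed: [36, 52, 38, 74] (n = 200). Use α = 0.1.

Expected: [50.0, 50.0, 50.0, 50.0]. χ² = 18.4. df = 3, critical = 6.251. Reject H₀.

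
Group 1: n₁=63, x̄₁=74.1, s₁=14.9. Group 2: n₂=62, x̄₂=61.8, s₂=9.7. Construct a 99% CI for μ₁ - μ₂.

Difference = 12.3. SE = √(14.9²/63 + 9.7²/62) = 2.245. CI = (6.52, 18.08)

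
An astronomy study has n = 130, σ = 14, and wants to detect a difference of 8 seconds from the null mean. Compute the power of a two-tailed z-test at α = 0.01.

SE = σ/√n = 14/√130 = 1.228. Non-centrality λ = d/SE = 8/1.228 = 6.515. Power ≈ Φ(λ - z_{α/2}) = Φ(6.515 - 2.576) = Φ(3.939) = 1.0.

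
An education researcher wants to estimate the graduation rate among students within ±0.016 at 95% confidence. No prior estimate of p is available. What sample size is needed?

Conservative approach: use p = 0.5 (maximizes p(1-p) = 0.25). n = z²(0.25)/E² = 1.96²×0.25/0.016² = 3751.6 → n = 3752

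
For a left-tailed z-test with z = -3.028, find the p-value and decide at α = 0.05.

p = P(Z < -3.028) = Φ(-3.028) ≈ 0.0012. Since p < 0.05, reject H₀ (significant) at α = 0.05.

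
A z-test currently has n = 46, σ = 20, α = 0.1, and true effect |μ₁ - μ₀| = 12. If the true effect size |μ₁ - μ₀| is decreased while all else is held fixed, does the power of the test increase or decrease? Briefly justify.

Power decreases: a smaller true effect decreases the non-centrality λ = |μ₁ - μ₀|/(σ/√n).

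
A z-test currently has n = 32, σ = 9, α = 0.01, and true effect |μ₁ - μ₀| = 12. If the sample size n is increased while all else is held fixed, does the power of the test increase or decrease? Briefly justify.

Power increases: a larger n shrinks the standard error σ/√n, moving the sampling distribution under H₁ further from the critical value.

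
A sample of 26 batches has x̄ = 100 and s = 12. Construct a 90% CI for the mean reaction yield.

CI = x̄ ± t*(s/√n) = 100 ± 1.708(12/√26) = (95.98, 104.02)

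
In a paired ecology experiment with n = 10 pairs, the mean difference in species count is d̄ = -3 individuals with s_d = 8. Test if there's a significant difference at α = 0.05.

t = d̄/(s_d/√n) = -3/(8/√10) = -1.186. df = 9, critical t = ±2.262. Fail to reject H₀.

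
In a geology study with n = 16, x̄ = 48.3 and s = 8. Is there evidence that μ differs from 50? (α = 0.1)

t = (x̄ - μ₀)/(s/√n) = (48.3 - 50)/(8/√16) = -0.85. df = 15, critical t = ±1.753. Fail to reject H₀.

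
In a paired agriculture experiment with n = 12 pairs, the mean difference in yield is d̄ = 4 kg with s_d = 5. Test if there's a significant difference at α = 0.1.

t = d̄/(s_d/√n) = 4/(5/√12) = 2.771. df = 11, critical t = ±1.796. Reject H₀.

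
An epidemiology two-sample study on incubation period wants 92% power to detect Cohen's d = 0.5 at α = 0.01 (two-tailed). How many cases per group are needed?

z_{α/2} = 2.576, z_β = Φ⁻¹(0.92) = 1.405. For medium effect (d = 0.5): n per group = 2(z_{α/2} + z_β)²/d² = 2(2.576 + 1.405)²/0.5² = 126.8 → 127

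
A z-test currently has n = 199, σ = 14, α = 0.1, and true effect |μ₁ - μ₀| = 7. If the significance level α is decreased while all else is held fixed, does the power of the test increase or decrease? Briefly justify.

Power decreases: a smaller α raises the critical value, so less of the H₁ sampling distribution falls in the rejection region.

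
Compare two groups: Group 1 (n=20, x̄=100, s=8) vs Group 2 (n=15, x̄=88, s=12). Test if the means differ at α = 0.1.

Pooled sp = 9.9. t = 3.55, df = 33. Critical t = ±1.692. Reject H₀.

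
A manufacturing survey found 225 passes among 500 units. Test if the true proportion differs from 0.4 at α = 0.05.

p̂ = 0.45, p₀ = 0.4. z = (p̂ - p₀)/√(p₀(1-p₀)/n) = 2.282. Critical: ±1.96. Reject H₀.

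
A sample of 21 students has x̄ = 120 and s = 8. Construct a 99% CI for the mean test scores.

CI = x̄ ± t*(s/√n) = 120 ± 2.845(8/√21) = (115.03, 124.97)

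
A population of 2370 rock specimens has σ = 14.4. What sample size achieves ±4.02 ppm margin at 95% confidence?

Without FPC: n₀ = (1.96×14.4/4.02)² = 49.293. With FPC: n = n₀N/(n₀+N-1) = 48.3 → n = 49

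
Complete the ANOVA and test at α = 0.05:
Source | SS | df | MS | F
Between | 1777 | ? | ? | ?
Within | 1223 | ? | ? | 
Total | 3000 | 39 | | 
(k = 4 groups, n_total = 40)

df_between = 3, df_within = 36. MS_between = 592.33, MS_within = 33.97. F = 17.436, F_crit ≈ 2.866. Reject H₀.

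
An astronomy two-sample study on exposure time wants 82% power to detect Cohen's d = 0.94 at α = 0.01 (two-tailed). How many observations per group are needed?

z_{α/2} = 2.576, z_β = Φ⁻¹(0.82) = 0.915. For large effect (d = 0.94): n per group = 2(z_{α/2} + z_β)²/d² = 2(2.576 + 0.915)²/0.94² = 27.6 → 28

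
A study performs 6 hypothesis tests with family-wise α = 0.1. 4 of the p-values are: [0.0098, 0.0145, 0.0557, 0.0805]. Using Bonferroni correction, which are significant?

Bonferroni α = 0.1/6 = 0.01667. Significant p-values: [0.0098, 0.0145]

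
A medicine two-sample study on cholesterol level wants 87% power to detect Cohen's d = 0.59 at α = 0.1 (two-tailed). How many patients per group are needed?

z_{α/2} = 1.645, z_β = Φ⁻¹(0.87) = 1.126. For medium effect (d = 0.59): n per group = 2(z_{α/2} + z_β)²/d² = 2(1.645 + 1.126)²/0.59² = 44.1 → 45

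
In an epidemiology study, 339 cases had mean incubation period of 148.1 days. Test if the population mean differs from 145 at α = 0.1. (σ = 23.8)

z = (x̄ - μ₀)/(σ/√n) = (148.1 - 145)/(23.8/√339) = 2.398. Critical value: ±1.645. Since |2.398| > 1.645, Reject H₀.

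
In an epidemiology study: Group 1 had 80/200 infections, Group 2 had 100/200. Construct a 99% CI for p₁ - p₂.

p̂₁ = 0.4, p̂₂ = 0.5. Difference = -0.1. CI = (-0.228, 0.028)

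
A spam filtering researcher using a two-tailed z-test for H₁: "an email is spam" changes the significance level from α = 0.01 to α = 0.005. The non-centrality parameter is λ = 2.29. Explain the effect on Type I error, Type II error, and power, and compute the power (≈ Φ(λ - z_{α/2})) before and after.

Decreasing α from 0.01 to 0.005:
• Type I error rate decreases (α is the Type I rate by definition).
• Critical value moves from z_{α/2} = 2.576 to 2.807, so power = Φ(λ - z_{α/2}) goes from Φ(2.29 - 2.576) = 0.387 to Φ(2.29 - 2.807) = 0.303.
• Type II error rate β = 1 - power therefore increases (0.613 → 0.697).
Appropriate when false positives are costly — here, a legitimate email is sent to the spam folder and the user misses it.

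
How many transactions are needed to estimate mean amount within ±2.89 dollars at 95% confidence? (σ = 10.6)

n = (z*σ/E)² = (1.96×10.6/2.89)² = 51.7 → n = 52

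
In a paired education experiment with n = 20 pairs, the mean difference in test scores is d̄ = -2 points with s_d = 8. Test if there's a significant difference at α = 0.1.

t = d̄/(s_d/√n) = -2/(8/√20) = -1.118. df = 19, critical t = ±1.729. Fail to reject H₀.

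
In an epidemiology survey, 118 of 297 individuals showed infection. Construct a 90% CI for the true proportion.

p̂ = 0.397. CI = p̂ ± z*√(p̂(1-p̂)/n) = (0.351, 0.444)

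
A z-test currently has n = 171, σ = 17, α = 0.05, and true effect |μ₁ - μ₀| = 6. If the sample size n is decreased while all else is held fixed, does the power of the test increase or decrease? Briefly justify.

Power decreases: a smaller n inflates the standard error σ/√n, pulling the sampling distribution under H₁ back toward the critical value.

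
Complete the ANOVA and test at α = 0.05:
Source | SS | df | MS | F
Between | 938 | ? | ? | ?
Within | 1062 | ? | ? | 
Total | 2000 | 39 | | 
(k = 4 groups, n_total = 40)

df_between = 3, df_within = 36. MS_between = 312.67, MS_within = 29.5. F = 10.599, F_crit ≈ 2.866. Reject H₀.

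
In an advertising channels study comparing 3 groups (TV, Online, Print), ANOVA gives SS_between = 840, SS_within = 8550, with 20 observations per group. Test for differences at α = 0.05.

df_between = 2, df_within = 57. F = MS_between/MS_within = 420.0/150.0 = 2.8. F_crit ≈ 3.159. Fail to reject H₀.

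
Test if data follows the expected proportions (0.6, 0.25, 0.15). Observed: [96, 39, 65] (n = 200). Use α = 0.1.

Expected: [120.0, 50.0, 30.0]. χ² = 48.053. df = 2, critical = 4.605. Reject H₀.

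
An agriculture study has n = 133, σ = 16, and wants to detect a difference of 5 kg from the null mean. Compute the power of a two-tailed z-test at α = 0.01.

SE = σ/√n = 16/√133 = 1.387. Non-centrality λ = d/SE = 5/1.387 = 3.604. Power ≈ Φ(λ - z_{α/2}) = Φ(3.604 - 2.576) = Φ(1.028) = 0.848.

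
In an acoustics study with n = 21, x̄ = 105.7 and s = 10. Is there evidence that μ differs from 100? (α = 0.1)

t = (x̄ - μ₀)/(s/√n) = (105.7 - 100)/(10/√21) = 2.612. df = 20, critical t = ±1.725. Reject H₀.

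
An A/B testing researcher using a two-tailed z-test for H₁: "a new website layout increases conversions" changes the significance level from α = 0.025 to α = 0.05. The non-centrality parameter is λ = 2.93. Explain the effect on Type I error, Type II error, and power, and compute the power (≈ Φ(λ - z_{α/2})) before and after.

Increasing α from 0.025 to 0.05:
• Type I error rate increases (α is the Type I rate by definition).
• Critical value moves from z_{α/2} = 2.241 to 1.96, so power = Φ(λ - z_{α/2}) goes from Φ(2.93 - 2.241) = 0.755 to Φ(2.93 - 1.96) = 0.834.
• Type II error rate β = 1 - power therefore decreases (0.245 → 0.166).
Appropriate when false negatives are costly — here, discarding a layout that would have improved conversions — lost revenue.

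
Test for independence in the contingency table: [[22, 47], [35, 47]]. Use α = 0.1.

χ² = 1.859. df = 1, critical = 2.706. Fail to reject H₀. No evidence of dependence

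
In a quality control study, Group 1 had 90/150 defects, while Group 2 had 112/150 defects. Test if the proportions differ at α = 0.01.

p̂₁ = 0.6, p̂₂ = 0.747, pooled p̂ = 0.673. z = -2.708. Critical: ±2.576. Reject H₀.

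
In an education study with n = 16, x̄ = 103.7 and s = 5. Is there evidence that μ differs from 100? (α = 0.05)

t = (x̄ - μ₀)/(s/√n) = (103.7 - 100)/(5/√16) = 2.96. df = 15, critical t = ±2.131. Reject H₀.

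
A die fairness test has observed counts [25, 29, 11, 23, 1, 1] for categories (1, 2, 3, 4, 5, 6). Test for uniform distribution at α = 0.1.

Expected = 15 each. χ² = Σ(O-E)²/E = 51.2. df = 5, critical value = 9.236. Reject H₀.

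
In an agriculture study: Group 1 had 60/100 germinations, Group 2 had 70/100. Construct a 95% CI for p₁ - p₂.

p̂₁ = 0.6, p̂₂ = 0.7. Difference = -0.1. CI = (-0.231, 0.031)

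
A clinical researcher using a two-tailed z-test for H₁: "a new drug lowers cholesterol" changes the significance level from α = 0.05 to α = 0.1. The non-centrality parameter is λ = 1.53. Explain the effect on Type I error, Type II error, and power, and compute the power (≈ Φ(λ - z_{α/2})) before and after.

Increasing α from 0.05 to 0.1:
• Type I error rate increases (α is the Type I rate by definition).
• Critical value moves from z_{α/2} = 1.96 to 1.645, so power = Φ(λ - z_{α/2}) goes from Φ(1.53 - 1.96) = 0.334 to Φ(1.53 - 1.645) = 0.454.
• Type II error rate β = 1 - power therefore decreases (0.666 → 0.546).
Appropriate when false negatives are costly — here, shelving an effective drug — patients miss out on a treatment that would have helped.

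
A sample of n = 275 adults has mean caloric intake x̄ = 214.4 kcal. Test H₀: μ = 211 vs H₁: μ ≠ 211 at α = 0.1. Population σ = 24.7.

z = (x̄ - μ₀)/(σ/√n) = (214.4 - 211)/(24.7/√275) = 2.283. Critical value: ±1.645. Since |2.283| > 1.645, Reject H₀.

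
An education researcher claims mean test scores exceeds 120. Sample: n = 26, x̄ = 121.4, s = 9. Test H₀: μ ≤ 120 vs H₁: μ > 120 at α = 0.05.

t = (121.4 - 120)/(9/√26) = 0.793, df = 25. Critical t = 1.708. Fail to reject H₀.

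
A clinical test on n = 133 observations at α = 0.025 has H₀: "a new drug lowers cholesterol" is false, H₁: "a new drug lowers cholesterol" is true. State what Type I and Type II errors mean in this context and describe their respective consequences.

Type I (false positive): concluding that a new drug lowers cholesterol when it is not — approving an ineffective drug — patients take a useless medication and may skip effective alternatives. Type II (false negative): failing to conclude that a new drug lowers cholesterol when it is — shelving an effective drug — patients miss out on a treatment that would have helped. Which is costlier depends on domain priorities and is a judgement call rather than a statistical fact.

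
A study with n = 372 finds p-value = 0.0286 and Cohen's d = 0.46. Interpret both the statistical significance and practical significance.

Statistically significant (p = 0.0286 < 0.05). Cohen's d = 0.46 indicates a small effect size. Both statistical and practical significance should be considered.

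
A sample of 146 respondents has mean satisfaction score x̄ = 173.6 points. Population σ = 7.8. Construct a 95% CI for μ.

CI = x̄ ± z*(σ/√n) = 173.6 ± 1.96(7.8/√146) = 173.6 ± 1.27 = (172.33, 174.87)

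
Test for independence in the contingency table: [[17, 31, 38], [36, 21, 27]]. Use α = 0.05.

χ² = 10.574. df = 2, critical = 5.991. Reject H₀. Variables are dependent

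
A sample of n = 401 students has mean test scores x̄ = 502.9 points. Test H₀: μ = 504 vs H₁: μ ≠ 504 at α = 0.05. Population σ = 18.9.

z = (x̄ - μ₀)/(σ/√n) = (502.9 - 504)/(18.9/√401) = -1.165. Critical value: ±1.96. Since |-1.165| ≤ 1.96, Fail to reject H₀.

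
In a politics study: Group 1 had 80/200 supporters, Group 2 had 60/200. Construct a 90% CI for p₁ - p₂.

p̂₁ = 0.4, p̂₂ = 0.3. Difference = 0.1. CI = (0.022, 0.178)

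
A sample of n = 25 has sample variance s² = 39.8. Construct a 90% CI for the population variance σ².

df = 24. χ²_{0.05} = 36.415, χ²_{0.95} = 13.848. CI for σ² = ((n-1)s²/χ²_{α/2}, (n-1)s²/χ²_{1-α/2}) = (24·39.8/36.415, 24·39.8/13.848) = (26.23, 68.98)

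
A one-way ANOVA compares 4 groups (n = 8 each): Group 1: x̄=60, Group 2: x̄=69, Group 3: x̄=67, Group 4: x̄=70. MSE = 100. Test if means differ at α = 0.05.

Grand mean = 66.5. SS_between = 488.0, MS_between = 162.67. F = 1.627, F_crit ≈ 2.947. Fail to reject H₀.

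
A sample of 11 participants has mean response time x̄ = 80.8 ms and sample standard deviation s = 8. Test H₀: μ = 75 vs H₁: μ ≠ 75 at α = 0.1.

t = (x̄ - μ₀)/(s/√n) = (80.8 - 75)/(8/√11) = 2.405. df = 10, critical t = ±1.812. Reject H₀.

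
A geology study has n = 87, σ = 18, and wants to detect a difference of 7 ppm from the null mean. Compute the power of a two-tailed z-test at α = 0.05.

SE = σ/√n = 18/√87 = 1.93. Non-centrality λ = d/SE = 7/1.93 = 3.627. Power ≈ Φ(λ - z_{α/2}) = Φ(3.627 - 1.96) = Φ(1.667) = 0.952.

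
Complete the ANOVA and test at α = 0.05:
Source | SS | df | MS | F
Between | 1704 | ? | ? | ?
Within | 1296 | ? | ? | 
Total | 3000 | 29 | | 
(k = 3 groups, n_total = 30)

df_between = 2, df_within = 27. MS_between = 852.0, MS_within = 48.0. F = 17.75, F_crit ≈ 3.354. Reject H₀.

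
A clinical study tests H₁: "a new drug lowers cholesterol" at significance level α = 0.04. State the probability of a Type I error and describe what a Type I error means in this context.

P(Type I error) = α = 0.04. A Type I error is rejecting H₀ when H₀ is actually true (false positive) — here, concluding that a new drug lowers cholesterol when in fact this is not the case. Consequence: approving an ineffective drug — patients take a useless medication and may skip effective alternatives.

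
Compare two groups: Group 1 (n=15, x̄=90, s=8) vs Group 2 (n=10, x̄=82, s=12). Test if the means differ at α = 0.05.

Pooled sp = 9.76. t = 2.007, df = 23. Critical t = ±2.069. Fail to reject H₀.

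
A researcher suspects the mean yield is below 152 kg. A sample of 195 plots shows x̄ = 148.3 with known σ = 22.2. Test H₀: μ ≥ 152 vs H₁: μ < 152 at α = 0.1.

z = -2.327. Critical value: -1.28. Reject H₀.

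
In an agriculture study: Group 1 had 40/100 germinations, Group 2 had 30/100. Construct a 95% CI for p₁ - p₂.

p̂₁ = 0.4, p̂₂ = 0.3. Difference = 0.1. CI = (-0.031, 0.231)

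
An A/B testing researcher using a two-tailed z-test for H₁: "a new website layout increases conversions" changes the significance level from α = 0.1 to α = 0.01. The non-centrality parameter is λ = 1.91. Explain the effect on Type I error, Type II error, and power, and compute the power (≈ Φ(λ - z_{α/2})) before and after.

Decreasing α from 0.1 to 0.01:
• Type I error rate decreases (α is the Type I rate by definition).
• Critical value moves from z_{α/2} = 1.645 to 2.576, so power = Φ(λ - z_{α/2}) goes from Φ(1.91 - 1.645) = 0.604 to Φ(1.91 - 2.576) = 0.253.
• Type II error rate β = 1 - power therefore increases (0.396 → 0.747).
Appropriate when false positives are costly — here, rolling out a layout that doesn't actually help — wasted engineering effort.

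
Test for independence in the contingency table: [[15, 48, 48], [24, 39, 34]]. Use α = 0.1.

χ² = 4.476. df = 2, critical = 4.605. Fail to reject H₀. No evidence of dependence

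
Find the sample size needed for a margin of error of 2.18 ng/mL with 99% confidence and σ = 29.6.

n = (z*σ/E)² = (2.576×29.6/2.18)² = 1223.4 → n = 1224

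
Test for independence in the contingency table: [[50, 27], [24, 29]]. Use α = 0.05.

χ² = 4.944. df = 1, critical = 3.841. Reject H₀. Variables are dependent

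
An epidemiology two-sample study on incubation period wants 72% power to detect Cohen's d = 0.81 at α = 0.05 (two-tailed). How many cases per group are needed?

z_{α/2} = 1.96, z_β = Φ⁻¹(0.72) = 0.583. For large effect (d = 0.81): n per group = 2(z_{α/2} + z_β)²/d² = 2(1.96 + 0.583)²/0.81² = 19.7 → 20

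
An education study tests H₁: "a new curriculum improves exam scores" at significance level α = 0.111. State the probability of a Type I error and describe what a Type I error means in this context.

P(Type I error) = α = 0.111. A Type I error is rejecting H₀ when H₀ is actually true (false positive) — here, concluding that a new curriculum improves exam scores when in fact this is not the case. Consequence: adopting a curriculum that gives no real benefit — disruption for nothing.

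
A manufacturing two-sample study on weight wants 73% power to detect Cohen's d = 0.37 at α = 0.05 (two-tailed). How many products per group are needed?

z_{α/2} = 1.96, z_β = Φ⁻¹(0.73) = 0.613. For small effect (d = 0.37): n per group = 2(z_{α/2} + z_β)²/d² = 2(1.96 + 0.613)²/0.37² = 96.7 → 97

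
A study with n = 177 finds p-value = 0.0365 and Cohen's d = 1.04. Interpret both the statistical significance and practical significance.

Statistically significant (p = 0.0365 < 0.05). Cohen's d = 1.04 indicates a large effect size. Both statistical and practical significance should be considered.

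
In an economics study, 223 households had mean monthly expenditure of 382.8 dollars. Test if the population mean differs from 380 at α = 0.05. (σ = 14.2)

z = (x̄ - μ₀)/(σ/√n) = (382.8 - 380)/(14.2/√223) = 2.945. Critical value: ±1.96. Since |2.945| > 1.96, Reject H₀.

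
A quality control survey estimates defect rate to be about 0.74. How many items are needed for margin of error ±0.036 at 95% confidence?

n = z²p(1-p)/E² = 1.96²×0.74×0.26/0.036² = 570.3 → n = 571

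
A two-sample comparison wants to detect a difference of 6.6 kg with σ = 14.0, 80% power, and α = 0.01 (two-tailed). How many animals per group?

n per group = 2(z_α/2 + z_β)²σ²/d² = 2×(2.576 + 0.84)²×14.0²/6.6² = 105.01 → n = 106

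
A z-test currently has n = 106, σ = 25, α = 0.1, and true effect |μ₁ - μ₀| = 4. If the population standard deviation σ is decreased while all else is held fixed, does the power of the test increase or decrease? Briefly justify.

Power increases: a smaller σ shrinks the standard error σ/√n, moving the sampling distribution under H₁ further from the critical value.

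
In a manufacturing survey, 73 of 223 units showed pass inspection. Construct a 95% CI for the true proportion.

p̂ = 0.327. CI = p̂ ± z*√(p̂(1-p̂)/n) = (0.266, 0.389)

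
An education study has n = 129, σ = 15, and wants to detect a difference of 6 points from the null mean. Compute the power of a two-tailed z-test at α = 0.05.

SE = σ/√n = 15/√129 = 1.321. Non-centrality λ = d/SE = 6/1.321 = 4.543. Power ≈ Φ(λ - z_{α/2}) = Φ(4.543 - 1.96) = Φ(2.583) = 0.995.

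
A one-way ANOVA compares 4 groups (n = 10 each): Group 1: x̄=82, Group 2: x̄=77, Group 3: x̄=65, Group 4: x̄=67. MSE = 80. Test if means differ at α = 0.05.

Grand mean = 72.75. SS_between = 1967.5, MS_between = 655.83. F = 8.198, F_crit ≈ 2.866. Reject H₀.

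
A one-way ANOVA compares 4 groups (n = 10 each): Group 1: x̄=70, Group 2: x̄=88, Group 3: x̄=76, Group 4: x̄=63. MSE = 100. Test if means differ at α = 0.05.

Grand mean = 74.25. SS_between = 3367.5, MS_between = 1122.5. F = 11.225, F_crit ≈ 2.866. Reject H₀.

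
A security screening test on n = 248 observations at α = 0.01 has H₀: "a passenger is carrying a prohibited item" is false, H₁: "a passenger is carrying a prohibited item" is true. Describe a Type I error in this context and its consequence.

Type I error: rejecting H₀ when it is true — concluding that a passenger is carrying a prohibited item when in fact it is not. Consequence: detaining an innocent passenger — delay and inconvenience.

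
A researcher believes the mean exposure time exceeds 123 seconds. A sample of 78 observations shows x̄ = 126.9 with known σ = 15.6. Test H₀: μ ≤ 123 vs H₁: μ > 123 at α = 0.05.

z = 2.208. Critical value: 1.645. Reject H₀.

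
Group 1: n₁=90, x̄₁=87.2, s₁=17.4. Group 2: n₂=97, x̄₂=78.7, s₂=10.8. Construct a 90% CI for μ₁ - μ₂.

Difference = 8.5. SE = √(17.4²/90 + 10.8²/97) = 2.137. CI = (4.98, 12.02)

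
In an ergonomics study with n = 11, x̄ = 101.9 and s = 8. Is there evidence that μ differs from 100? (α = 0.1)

t = (x̄ - μ₀)/(s/√n) = (101.9 - 100)/(8/√11) = 0.788. df = 10, critical t = ±1.812. Fail to reject H₀.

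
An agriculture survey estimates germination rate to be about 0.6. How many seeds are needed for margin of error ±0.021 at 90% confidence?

n = z²p(1-p)/E² = 1.645²×0.6×0.4/0.021² = 1472.7 → n = 1473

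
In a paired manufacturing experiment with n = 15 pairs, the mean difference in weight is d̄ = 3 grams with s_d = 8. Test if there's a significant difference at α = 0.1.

t = d̄/(s_d/√n) = 3/(8/√15) = 1.452. df = 14, critical t = ±1.761. Fail to reject H₀.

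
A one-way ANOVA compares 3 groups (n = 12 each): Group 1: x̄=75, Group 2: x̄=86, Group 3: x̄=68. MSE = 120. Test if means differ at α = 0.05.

Grand mean = 76.33. SS_between = 1976.0, MS_between = 988.0. F = 8.233, F_crit ≈ 3.285. Reject H₀.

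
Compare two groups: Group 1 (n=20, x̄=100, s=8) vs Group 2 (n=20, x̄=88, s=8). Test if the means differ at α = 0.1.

Pooled sp = 8.0. t = 4.743, df = 38. Critical t = ±1.686. Reject H₀.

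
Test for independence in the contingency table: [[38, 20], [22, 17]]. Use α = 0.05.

χ² = 0.82. df = 1, critical = 3.841. Fail to reject H₀. No evidence of dependence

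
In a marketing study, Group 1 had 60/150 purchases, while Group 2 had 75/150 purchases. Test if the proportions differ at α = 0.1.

p̂₁ = 0.4, p̂₂ = 0.5, pooled p̂ = 0.45. z = -1.741. Critical: ±1.645. Reject H₀.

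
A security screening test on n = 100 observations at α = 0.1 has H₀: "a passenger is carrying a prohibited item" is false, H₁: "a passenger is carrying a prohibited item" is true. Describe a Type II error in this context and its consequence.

Type II error: failing to reject H₀ when it is false — concluding that a passenger is carrying a prohibited item is not supported when in fact it is. Consequence: letting a prohibited item through — security breach.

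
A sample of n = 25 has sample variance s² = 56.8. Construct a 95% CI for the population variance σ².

df = 24. χ²_{0.025} = 39.364, χ²_{0.975} = 12.401. CI for σ² = ((n-1)s²/χ²_{α/2}, (n-1)s²/χ²_{1-α/2}) = (24·56.8/39.364, 24·56.8/12.401) = (34.63, 109.93)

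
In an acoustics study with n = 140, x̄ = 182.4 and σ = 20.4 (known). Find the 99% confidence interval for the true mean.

CI = x̄ ± z*(σ/√n) = 182.4 ± 2.576(20.4/√140) = 182.4 ± 4.44 = (177.96, 186.84)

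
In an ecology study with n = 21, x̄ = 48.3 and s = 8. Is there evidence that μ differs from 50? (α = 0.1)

t = (x̄ - μ₀)/(s/√n) = (48.3 - 50)/(8/√21) = -0.974. df = 20, critical t = ±1.725. Fail to reject H₀.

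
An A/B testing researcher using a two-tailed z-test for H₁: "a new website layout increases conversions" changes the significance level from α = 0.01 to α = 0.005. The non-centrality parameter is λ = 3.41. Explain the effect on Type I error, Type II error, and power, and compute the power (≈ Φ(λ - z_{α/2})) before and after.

Decreasing α from 0.01 to 0.005:
• Type I error rate decreases (α is the Type I rate by definition).
• Critical value moves from z_{α/2} = 2.576 to 2.807, so power = Φ(λ - z_{α/2}) goes from Φ(3.41 - 2.576) = 0.798 to Φ(3.41 - 2.807) = 0.727.
• Type II error rate β = 1 - power therefore increases (0.202 → 0.273).
Appropriate when false positives are costly — here, rolling out a layout that doesn't actually help — wasted engineering effort.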